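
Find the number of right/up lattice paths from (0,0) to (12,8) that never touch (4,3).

Total paths to (12,8): C(20,8) = 125970.
Paths through (4,3): C(7,3) x C(13,5) = 45045.
Avoiding (4,3): 125970 - 45045.

Final answer: 80925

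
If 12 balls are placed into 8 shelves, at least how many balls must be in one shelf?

By the pigeonhole principle: ceiling(12/8).

Final answer: 2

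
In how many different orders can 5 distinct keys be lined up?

The number of ways to arrange 5 distinct objects is 5!.

Final answer: 5! = 120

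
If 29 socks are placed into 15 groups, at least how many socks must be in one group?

By the pigeonhole principle: ceiling(29/15).

Final answer: 2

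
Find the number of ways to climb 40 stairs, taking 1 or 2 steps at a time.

Let f(n) be the number of climbs. Removing the last move (1 or 2 steps) gives f(n) = f(n-1) + f(n-2); base cases f(1)=1, f(2)=2.
Building up term by term: f(1)=1, f(2)=2, f(3)=3, f(4)=5, f(5)=8, f(6)=13, f(7)=21, f(8)=34, f(9)=55, f(10)=89, f(11)=144, f(12)=233, f(13)=377, f(14)=610, f(15)=987, f(16)=1597, f(17)=2584, f(18)=4181, f(19)=6765, f(20)=10946, f(21)=17711, f(22)=28657, f(23)=46368, f(24)=75025, f(25)=121393, f(26)=196418, f(27)=317811, f(28)=514229, f(29)=832040, f(30)=1346269, f(31)=2178309, f(32)=3524578, f(33)=5702887, f(34)=9227465, f(35)=14930352, f(36)=24157817, f(37)=39088169, f(38)=63245986, f(39)=102334155, f(40)=165580141.

Final answer: 165580141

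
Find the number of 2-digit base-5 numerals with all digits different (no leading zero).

The leading digit has 4 choices (anything but zero); the next has 4 (anything but the first), then 3, and so on, one fewer each time.
Total: 4 x 4.

Final answer: 16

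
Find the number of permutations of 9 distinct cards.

The number of ways to arrange 9 distinct objects is 9!.

Final answer: 9! = 362880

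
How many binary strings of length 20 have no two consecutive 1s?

Let a(n) count valid strings. If the last bit is 0 the prefix is any valid string of length n-1; if it is 1 the string must end in 01 with a valid prefix of length n-2. So a(n) = a(n-1) + a(n-2), a(1)=2, a(2)=3.
Building up term by term: a(1)=2, a(2)=3, a(3)=5, a(4)=8, a(5)=13, a(6)=21, a(7)=34, a(8)=55, a(9)=89, a(10)=144, a(11)=233, a(12)=377, a(13)=610, a(14)=987, a(15)=1597, a(16)=2584, a(17)=4181, a(18)=6765, a(19)=10946, a(20)=17711.

Final answer: 17711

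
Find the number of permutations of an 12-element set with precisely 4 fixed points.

Choose which 4 elements are fixed: C(12,4) = 495.
Derange the remaining 8 using D(j) = (j-1)(D(j-1) + D(j-2)), D(0)=1, D(1)=0: D(2)=1, D(3)=2, D(4)=9, D(5)=44, D(6)=265, D(7)=1854, D(8)=14833.
Total: 495 x 14833.

Final answer: C(12,4) D(8) = 7342335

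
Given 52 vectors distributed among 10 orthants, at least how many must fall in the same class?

By pigeonhole with 52 objects and 10 categories: ceiling(52/10).

Final answer: 6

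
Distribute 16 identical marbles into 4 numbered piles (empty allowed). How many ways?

Stars and bars: C(n+k-1, k-1) = C(19,3).

Final answer: C(19,3) = 969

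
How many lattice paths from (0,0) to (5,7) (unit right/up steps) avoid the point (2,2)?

Total paths to (5,7): C(12,7) = 792.
Paths through (2,2): C(4,2) x C(8,5) = 336.
Avoiding (2,2): 792 - 336.

Final answer: 456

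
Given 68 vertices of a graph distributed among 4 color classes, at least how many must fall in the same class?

By pigeonhole with 68 objects and 4 categories: ceiling(68/4).

Final answer: 17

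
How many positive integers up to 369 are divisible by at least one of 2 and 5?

Multiples of 2: 184. Multiples of 5: 73. Of both (lcm=10): 36.
By inclusion-exclusion: 184 + 73 - 36.

Final answer: 221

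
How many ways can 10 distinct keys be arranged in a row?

The number of ways to arrange 10 distinct objects is 10!.

Final answer: 10! = 3628800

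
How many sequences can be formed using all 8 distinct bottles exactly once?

The number of ways to arrange 8 distinct objects is 8!.

Final answer: 8! = 40320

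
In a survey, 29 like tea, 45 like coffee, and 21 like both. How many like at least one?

|A union B| = |A| + |B| - |A intersect B| = 29 + 45 - 21.

Final answer: 53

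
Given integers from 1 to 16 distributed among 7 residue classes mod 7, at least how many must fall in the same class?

By pigeonhole with 16 objects and 7 categories: ceiling(16/7).

Final answer: 3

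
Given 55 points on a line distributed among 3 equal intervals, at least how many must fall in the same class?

By pigeonhole with 55 objects and 3 categories: ceiling(55/3).

Final answer: 19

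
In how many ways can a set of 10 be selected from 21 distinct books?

C(21,10) = 21!/(10! x 11!).

Final answer: \binom{21}{10} = 352716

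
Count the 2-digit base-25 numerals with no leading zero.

These are the integers in [25^1, 25^2), so the count is 25^2 - 25^1 = 24 x 25^1.

Final answer: 600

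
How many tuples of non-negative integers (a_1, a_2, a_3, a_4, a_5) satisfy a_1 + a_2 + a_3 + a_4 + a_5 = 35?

Stars and bars with 35 stars and 4 bars:
C(35+5-1, 5-1) = C(39,4).

Final answer: C(39,4) = 82251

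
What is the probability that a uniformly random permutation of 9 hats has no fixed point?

Derangements satisfy D(n) = (n-1)(D(n-1) + D(n-2)), starting from D(0)=1, D(1)=0.
Building up: D(2)=1, D(3)=2, D(4)=9, D(5)=44, D(6)=265, D(7)=1854, D(8)=14833, D(9)=133496.
Total arrangements: 9! = 362880.
Probability = D(9)/9! = 16687/45360.

Final answer: D(9)/9! = 133496/362880 = 0.367879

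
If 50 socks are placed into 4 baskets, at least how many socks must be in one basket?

By the pigeonhole principle: ceiling(50/4).

Final answer: 13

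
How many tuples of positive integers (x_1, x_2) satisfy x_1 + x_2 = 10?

Substitute x'_i = x_i - 1 (so x'_i >= 0). Then sum x'_i = 10 - 2 = 8.
Stars and bars: C(8+2-1, 2-1) = C(9,1).

Final answer: C(9,1) = 9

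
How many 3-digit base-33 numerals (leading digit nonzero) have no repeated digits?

First digit: 32 (nonzero). Second: 32 (not first). Third: 31, etc.
Total: 32 x 32 x 31.

Final answer: 31744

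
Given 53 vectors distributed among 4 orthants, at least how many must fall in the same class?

By pigeonhole with 53 objects and 4 categories: ceiling(53/4).

Final answer: 14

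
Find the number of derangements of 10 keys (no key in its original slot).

Derangements satisfy D(n) = (n-1)(D(n-1) + D(n-2)), starting from D(0)=1, D(1)=0.
D(2) = 1 x (0 + 1) = 1
D(3) = 2 x (1 + 0) = 2
D(4) = 3 x (2 + 1) = 9
D(5) = 4 x (9 + 2) = 44
D(6) = 5 x (44 + 9) = 265
D(7) = 6 x (265 + 44) = 1854
D(8) = 7 x (1854 + 265) = 14833
D(9) = 8 x (14833 + 1854) = 133496
D(10) = 9 x (D(9) + D(8)) = 9 x (133496 + 14833)

Final answer: D(10) = 1334961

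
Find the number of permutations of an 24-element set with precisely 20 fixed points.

Choose which 20 elements are fixed: C(24,20) = 10626.
Derange the remaining 4 using D(j) = (j-1)(D(j-1) + D(j-2)), D(0)=1, D(1)=0: D(2)=1, D(3)=2, D(4)=9.
Total: 10626 x 9.

Final answer: C(24,20) D(4) = 95634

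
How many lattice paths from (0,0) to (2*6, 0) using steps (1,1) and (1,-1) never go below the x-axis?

Total monotonic paths to (6,6): C(12,6) = 924.
Reflecting each bad path at its first crossing gives a bijection with paths to (5,7): C(12,7) = 792.
Valid Dyck paths: 924 - 792.
(This is the Catalan number C_{6}.)

Final answer: C_{6} = 132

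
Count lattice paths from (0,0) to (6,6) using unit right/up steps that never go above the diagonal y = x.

Total monotonic paths to (6,6): C(12,6) = 924.
Reflecting each bad path at its first crossing gives a bijection with paths to (5,7): C(12,7) = 792.
Valid Dyck paths: 924 - 792.
(This is the Catalan number C_{6}.)

Final answer: C_{6} = 132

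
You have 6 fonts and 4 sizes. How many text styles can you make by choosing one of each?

By the multiplication principle: 6 x 4.

Final answer: 24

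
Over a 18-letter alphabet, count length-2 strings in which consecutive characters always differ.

Let g(n) count such strings. g(1) = 18, and each valid string of length n-1 extends in 17 ways (any symbol but the last), so g(n) = 17 g(n-1).
Total: g(2) = 18 x 17^1.

Final answer: 18 x 17^{1} = 306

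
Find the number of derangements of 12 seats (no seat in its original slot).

Derangements satisfy D(n) = (n-1)(D(n-1) + D(n-2)), starting from D(0)=1, D(1)=0.
D(2) = 1 x (0 + 1) = 1
D(3) = 2 x (1 + 0) = 2
D(4) = 3 x (2 + 1) = 9
D(5) = 4 x (9 + 2) = 44
D(6) = 5 x (44 + 9) = 265
D(7) = 6 x (265 + 44) = 1854
D(8) = 7 x (1854 + 265) = 14833
D(9) = 8 x (14833 + 1854) = 133496
D(10) = 9 x (133496 + 14833) = 1334961
D(11) = 10 x (1334961 + 133496) = 14684570
D(12) = 11 x (D(11) + D(10)) = 11 x (14684570 + 1334961)

Final answer: D(12) = 176214841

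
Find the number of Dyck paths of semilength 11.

Total monotonic paths to (11,11): C(22,11) = 705432.
Reflecting each bad path at its first crossing gives a bijection with paths to (10,12): C(22,12) = 646646.
Valid Dyck paths: 705432 - 646646.
(Equivalently, C_{11} = C(22,11)/12 = 705432/12.)

Final answer: C_{11} = 58786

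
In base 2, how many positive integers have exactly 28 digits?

Leading digit: 1 options (nonzero). Other 27 digit(s): 2 options each.
Total: 1 x 2^27.

Final answer: 134217728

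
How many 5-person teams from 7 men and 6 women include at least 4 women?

Sum over valid woman counts:
C(6,4)C(7,1) = 105
C(6,5)C(7,0) = 6
Total: 105 + 6.

Final answer: 111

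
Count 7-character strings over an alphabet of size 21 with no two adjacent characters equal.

Let g(n) count such strings. g(1) = 21, and each valid string of length n-1 extends in 20 ways (any symbol but the last), so g(n) = 20 g(n-1).
Total: g(7) = 21 x 20^6.

Final answer: 21 x 20^{6} = 1344000000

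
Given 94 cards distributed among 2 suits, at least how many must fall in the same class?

By pigeonhole with 94 objects and 2 categories: ceiling(94/2).

Final answer: 47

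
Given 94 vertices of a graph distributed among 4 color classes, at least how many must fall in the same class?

By pigeonhole with 94 objects and 4 categories: ceiling(94/4).

Final answer: 24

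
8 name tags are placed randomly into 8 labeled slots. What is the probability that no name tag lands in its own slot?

Use the recurrence D(n) = (n-1)(D(n-1) + D(n-2)) with D(0)=1, D(1)=0.
Building up: D(2)=1, D(3)=2, D(4)=9, D(5)=44, D(6)=265, D(7)=1854, D(8)=14833.
Total arrangements: 8! = 40320.
Probability = D(8)/8! = 2119/5760.

Final answer: D(8)/8! = 14833/40320 = 0.367882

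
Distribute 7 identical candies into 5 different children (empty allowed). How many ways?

Stars and bars: C(n+k-1, k-1) = C(11,4).

Final answer: C(11,4) = 330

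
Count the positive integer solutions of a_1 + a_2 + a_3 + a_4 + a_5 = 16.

Substitute a'_i = a_i - 1 (so a'_i >= 0). Then sum a'_i = 16 - 5 = 11.
Stars and bars: C(11+5-1, 5-1) = C(15,4).

Final answer: C(15,4) = 1365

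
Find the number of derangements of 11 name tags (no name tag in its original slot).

D(n) = (n-1)(D(n-1) + D(n-2)), D(0)=1, D(1)=0.
D(2) = 1 x (0 + 1) = 1
D(3) = 2 x (1 + 0) = 2
D(4) = 3 x (2 + 1) = 9
D(5) = 4 x (9 + 2) = 44
D(6) = 5 x (44 + 9) = 265
D(7) = 6 x (265 + 44) = 1854
D(8) = 7 x (1854 + 265) = 14833
D(9) = 8 x (14833 + 1854) = 133496
D(10) = 9 x (133496 + 14833) = 1334961
D(11) = 10 x (D(10) + D(9)) = 10 x (1334961 + 133496)

Final answer: D(11) = 14684570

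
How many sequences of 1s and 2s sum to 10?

Let f(n) count the ways. The last step is size 1 or 2, so f(n) = f(n-1) + f(n-2) with f(1)=1, f(2)=2.
Building up term by term: f(1)=1, f(2)=2, f(3)=3, f(4)=5, f(5)=8, f(6)=13, f(7)=21, f(8)=34, f(9)=55, f(10)=89.

Final answer: 89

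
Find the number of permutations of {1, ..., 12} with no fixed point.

D(n) = (n-1)(D(n-1) + D(n-2)), D(0)=1, D(1)=0.
D(2) = 1 x (0 + 1) = 1
D(3) = 2 x (1 + 0) = 2
D(4) = 3 x (2 + 1) = 9
D(5) = 4 x (9 + 2) = 44
D(6) = 5 x (44 + 9) = 265
D(7) = 6 x (265 + 44) = 1854
D(8) = 7 x (1854 + 265) = 14833
D(9) = 8 x (14833 + 1854) = 133496
D(10) = 9 x (133496 + 14833) = 1334961
D(11) = 10 x (1334961 + 133496) = 14684570
D(12) = 11 x (D(11) + D(10)) = 11 x (14684570 + 1334961)

Final answer: D(12) = 176214841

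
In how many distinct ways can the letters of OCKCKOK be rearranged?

Letters (C:2, K:3, O:2). Total letters: 7.
Permutations = 7!/(3! x 2! x 2!).

Final answer: 210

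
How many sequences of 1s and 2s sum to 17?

Let f(n) be the number of climbs. Removing the last move (1 or 2 steps) gives f(n) = f(n-1) + f(n-2); base cases f(1)=1, f(2)=2.
Building up term by term: f(1)=1, f(2)=2, f(3)=3, f(4)=5, f(5)=8, f(6)=13, f(7)=21, f(8)=34, f(9)=55, f(10)=89, f(11)=144, f(12)=233, f(13)=377, f(14)=610, f(15)=987, f(16)=1597, f(17)=2584.

Final answer: 2584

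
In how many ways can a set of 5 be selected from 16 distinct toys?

C(16,5) = 16!/(5! x (16-5)!).

Final answer: C(16,5) = 4368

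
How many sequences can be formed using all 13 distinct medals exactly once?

The number of ways to arrange 13 distinct objects is 13!.

Final answer: 13! = 6227020800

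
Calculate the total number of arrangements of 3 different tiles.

The number of ways to arrange 3 distinct objects is 3!.

Final answer: 3! = 6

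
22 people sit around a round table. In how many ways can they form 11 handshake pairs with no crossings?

This is a standard Catalan-number count: the answer is C_n. Here n = 22/2 = 11.
C_n = C(2n,n)/(n+1), so C_{11} = C(22,11)/12 = 705432/12.

Final answer: C_{11} = 58786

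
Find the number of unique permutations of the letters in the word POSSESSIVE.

Letters (E:2, I:1, O:1, P:1, S:4, V:1). Total letters: 10.
Permutations = 10!/(4! x 2!).

Final answer: 75600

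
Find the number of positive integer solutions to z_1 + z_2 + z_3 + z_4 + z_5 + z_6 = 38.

Substitute z'_i = z_i - 1 (so z'_i >= 0). Then sum z'_i = 38 - 6 = 32.
Stars and bars: C(32+6-1, 6-1) = C(37,5).

Final answer: C(37,5) = 435897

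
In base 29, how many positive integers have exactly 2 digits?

Leading digit: 28 options (nonzero). Other 1 digit(s): 29 options each.
Total: 28 x 29^1.

Final answer: 812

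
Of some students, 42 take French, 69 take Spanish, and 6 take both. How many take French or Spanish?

|A union B| = |A| + |B| - |A intersect B| = 42 + 69 - 6.

Final answer: 105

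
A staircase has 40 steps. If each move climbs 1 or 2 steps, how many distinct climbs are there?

Let f(n) count the ways. The last step is size 1 or 2, so f(n) = f(n-1) + f(n-2) with f(1)=1, f(2)=2.
Computing successive values: f(1)=1, f(2)=2, f(3)=3, f(4)=5, f(5)=8, f(6)=13, f(7)=21, f(8)=34, f(9)=55, f(10)=89, f(11)=144, f(12)=233, f(13)=377, f(14)=610, f(15)=987, f(16)=1597, f(17)=2584, f(18)=4181, f(19)=6765, f(20)=10946, f(21)=17711, f(22)=28657, f(23)=46368, f(24)=75025, f(25)=121393, f(26)=196418, f(27)=317811, f(28)=514229, f(29)=832040, f(30)=1346269, f(31)=2178309, f(32)=3524578, f(33)=5702887, f(34)=9227465, f(35)=14930352, f(36)=24157817, f(37)=39088169, f(38)=63245986, f(39)=102334155, f(40)=165580141.

Final answer: 165580141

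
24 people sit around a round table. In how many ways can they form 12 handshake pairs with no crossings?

This is counted by the nth Catalan number C_n. Here n = 24/2 = 12.
C_n = C(2n,n) - C(2n,n+1), so C_{12} = C(24,12) - C(24,13) = 2704156 - 2496144.

Final answer: C_{12} = 208012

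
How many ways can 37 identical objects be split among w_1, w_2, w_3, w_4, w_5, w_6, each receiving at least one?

Substitute w'_i = w_i - 1 (so w'_i >= 0). Then sum w'_i = 37 - 6 = 31.
Stars and bars: C(31+6-1, 6-1) = C(36,5).

Final answer: C(36,5) = 376992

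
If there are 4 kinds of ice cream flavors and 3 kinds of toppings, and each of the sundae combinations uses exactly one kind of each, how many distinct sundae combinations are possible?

By the multiplication principle: 4 x 3.

Final answer: 12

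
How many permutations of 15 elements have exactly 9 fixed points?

Choose which 9 elements are fixed: C(15,9) = 5005.
Derange the remaining 6 using D(j) = (j-1)(D(j-1) + D(j-2)), D(0)=1, D(1)=0: D(2)=1, D(3)=2, D(4)=9, D(5)=44, D(6)=265.
Total: 5005 x 265.

Final answer: C(15,9) D(6) = 1326325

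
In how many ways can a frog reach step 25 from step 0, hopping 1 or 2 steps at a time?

Let f(n) count the ways. The last step is size 1 or 2, so f(n) = f(n-1) + f(n-2) with f(1)=1, f(2)=2.
Computing successive values: f(1)=1, f(2)=2, f(3)=3, f(4)=5, f(5)=8, f(6)=13, f(7)=21, f(8)=34, f(9)=55, f(10)=89, f(11)=144, f(12)=233, f(13)=377, f(14)=610, f(15)=987, f(16)=1597, f(17)=2584, f(18)=4181, f(19)=6765, f(20)=10946, f(21)=17711, f(22)=28657, f(23)=46368, f(24)=75025, f(25)=121393.

Final answer: 121393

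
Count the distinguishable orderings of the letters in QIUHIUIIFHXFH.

Letters (F:2, H:3, I:4, Q:1, U:2, X:1). Total letters: 13.
Permutations = 13!/(4! x 3! x 2! x 2!).

Final answer: 10810800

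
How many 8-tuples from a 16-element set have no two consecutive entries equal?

Let g(n) count such strings. g(1) = 16, and each valid string of length n-1 extends in 15 ways (any symbol but the last), so g(n) = 15 g(n-1).
Total: g(8) = 16 x 15^7.

Final answer: 16 x 15^{7} = 2733750000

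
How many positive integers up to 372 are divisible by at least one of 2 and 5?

Multiples of 2: 186. Multiples of 5: 74. Of both (lcm=10): 37.
By inclusion-exclusion: 186 + 74 - 37.

Final answer: 223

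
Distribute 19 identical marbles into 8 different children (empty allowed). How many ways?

Stars and bars: C(n+k-1, k-1) = C(26,7).

Final answer: C(26,7) = 657800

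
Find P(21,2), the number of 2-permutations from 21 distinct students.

P(21,2) = 21!/(21-2)! = 21!/19!.

Final answer: P(21,2) = 420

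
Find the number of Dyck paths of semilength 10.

Total monotonic paths to (10,10): C(20,10) = 184756.
Reflecting each bad path at its first crossing gives a bijection with paths to (9,11): C(20,11) = 167960.
Valid Dyck paths: 184756 - 167960.
(Equivalently, C_{10} = C(20,10)/11 = 184756/11.)

Final answer: C_{10} = 16796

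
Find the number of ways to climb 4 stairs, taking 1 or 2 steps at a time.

Let f(n) be the number of climbs. Removing the last move (1 or 2 steps) gives f(n) = f(n-1) + f(n-2); base cases f(1)=1, f(2)=2.
Computing successive values: f(1)=1, f(2)=2, f(3)=3, f(4)=5.

Final answer: 5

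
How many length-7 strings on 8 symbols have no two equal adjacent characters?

First character: 8 choices. Each subsequent: 7 choices (must differ from the previous one).
Total: 8 x 7^6.

Final answer: 8 x 7^{6} = 941192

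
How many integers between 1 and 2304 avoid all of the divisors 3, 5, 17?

|div by 3|=768, |div by 5|=460, |div by 17|=135.
|div by 3&5|=153, |div by 3&17|=45, |div by 5&17|=27, |div by all|=9.
By inclusion-exclusion, divisible by at least one: 768+460+135-153-45-27+9 = 1147.
Not divisible by any: 2304 - 1147.

Final answer: 1157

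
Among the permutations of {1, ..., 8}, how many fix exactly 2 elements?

Choose which 2 elements are fixed: C(8,2) = 28.
Derange the remaining 6 using D(j) = (j-1)(D(j-1) + D(j-2)), D(0)=1, D(1)=0: D(2)=1, D(3)=2, D(4)=9, D(5)=44, D(6)=265.
Total: 28 x 265.

Final answer: C(8,2) D(6) = 7420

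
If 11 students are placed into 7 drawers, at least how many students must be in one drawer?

By the pigeonhole principle: ceiling(11/7).

Final answer: 2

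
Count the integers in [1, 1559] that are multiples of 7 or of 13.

Multiples of 7: 222. Multiples of 13: 119. Of both (lcm=91): 17.
By inclusion-exclusion: 222 + 119 - 17.

Final answer: 324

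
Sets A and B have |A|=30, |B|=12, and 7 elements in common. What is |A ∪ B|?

|A union B| = |A| + |B| - |A intersect B| = 30 + 12 - 7.

Final answer: 35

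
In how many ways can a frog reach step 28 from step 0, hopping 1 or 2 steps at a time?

Let f(n) count the ways. The last step is size 1 or 2, so f(n) = f(n-1) + f(n-2) with f(1)=1, f(2)=2.
Iterating the recurrence: f(1)=1, f(2)=2, f(3)=3, f(4)=5, f(5)=8, f(6)=13, f(7)=21, f(8)=34, f(9)=55, f(10)=89, f(11)=144, f(12)=233, f(13)=377, f(14)=610, f(15)=987, f(16)=1597, f(17)=2584, f(18)=4181, f(19)=6765, f(20)=10946, f(21)=17711, f(22)=28657, f(23)=46368, f(24)=75025, f(25)=121393, f(26)=196418, f(27)=317811, f(28)=514229.

Final answer: 514229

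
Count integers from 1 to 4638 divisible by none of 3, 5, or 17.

|div by 3|=1546, |div by 5|=927, |div by 17|=272.
|div by 3&5|=309, |div by 3&17|=90, |div by 5&17|=54, |div by all|=18.
By inclusion-exclusion, divisible by at least one: 1546+927+272-309-90-54+18 = 2310.
Not divisible by any: 4638 - 2310.

Final answer: 2328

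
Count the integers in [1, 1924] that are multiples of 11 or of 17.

Multiples of 11: 174. Multiples of 17: 113. Of both (lcm=187): 10.
By inclusion-exclusion: 174 + 113 - 10.

Final answer: 277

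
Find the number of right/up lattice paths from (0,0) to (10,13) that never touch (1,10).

Total paths to (10,13): C(23,13) = 1144066.
Paths through (1,10): C(11,10) x C(12,3) = 2420.
Avoiding (1,10): 1144066 - 2420.

Final answer: 1141646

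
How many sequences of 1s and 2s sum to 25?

Condition on the final move: it is a 1-step (f(n-1) ways to get there) or a 2-step (f(n-2) ways), so f(n) = f(n-1) + f(n-2), with f(1)=1, f(2)=2.
Building up term by term: f(1)=1, f(2)=2, f(3)=3, f(4)=5, f(5)=8, f(6)=13, f(7)=21, f(8)=34, f(9)=55, f(10)=89, f(11)=144, f(12)=233, f(13)=377, f(14)=610, f(15)=987, f(16)=1597, f(17)=2584, f(18)=4181, f(19)=6765, f(20)=10946, f(21)=17711, f(22)=28657, f(23)=46368, f(24)=75025, f(25)=121393.

Final answer: 121393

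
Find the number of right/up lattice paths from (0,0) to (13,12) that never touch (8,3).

Total paths to (13,12): C(25,12) = 5200300.
Paths through (8,3): C(11,3) x C(14,9) = 330330.
Avoiding (8,3): 5200300 - 330330.

Final answer: 4869970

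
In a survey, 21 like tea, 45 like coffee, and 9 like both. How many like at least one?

|A union B| = |A| + |B| - |A intersect B| = 21 + 45 - 9.

Final answer: 57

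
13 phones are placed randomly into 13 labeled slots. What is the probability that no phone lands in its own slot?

D(n) = (n-1)(D(n-1) + D(n-2)), D(0)=1, D(1)=0.
Building up: D(2)=1, D(3)=2, D(4)=9, D(5)=44, D(6)=265, D(7)=1854, D(8)=14833, D(9)=133496, D(10)=1334961, D(11)=14684570, D(12)=176214841, D(13)=2290792932.
Total arrangements: 13! = 6227020800.
Probability = D(13)/13! = 63633137/172972800.

Final answer: D(13)/13! = 2290792932/6227020800 = 0.367879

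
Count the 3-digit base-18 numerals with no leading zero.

These are the integers in [18^2, 18^3), so the count is 18^3 - 18^2 = 17 x 18^2.

Final answer: 5508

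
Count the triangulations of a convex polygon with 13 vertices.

This is a standard Catalan-number count: the answer is C_n. Here n = 13 - 2 = 11.
C_n = (2n)!/(n!(n+1)!), so C_{11} = 22!/(11! x 12!) = C(22,11)/12 = 705432/12.

Final answer: C_{11} = 58786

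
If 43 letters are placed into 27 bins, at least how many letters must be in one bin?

By the pigeonhole principle: ceiling(43/27).

Final answer: 2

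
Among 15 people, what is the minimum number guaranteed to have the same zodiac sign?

There are 12 possible values for zodiac sign. With 15 people and 12 categories, by pigeonhole: ceiling(15/12).

Final answer: 2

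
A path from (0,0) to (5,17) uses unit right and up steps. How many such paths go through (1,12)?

Paths (0,0)->(1,12): C(13,12) = 13.
Paths (1,12)->(5,17): C(9,5) = 126.
By multiplication principle: 13 x 126.

Final answer: 1638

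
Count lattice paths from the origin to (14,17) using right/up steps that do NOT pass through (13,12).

Total paths to (14,17): C(31,17) = 265182525.
Paths through (13,12): C(25,12) x C(6,5) = 31201800.
Avoiding (13,12): 265182525 - 31201800.

Final answer: 233980725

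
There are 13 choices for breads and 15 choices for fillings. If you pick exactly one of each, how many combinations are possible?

By the multiplication principle: 13 x 15.

Final answer: 195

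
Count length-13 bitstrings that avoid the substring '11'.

A valid string ends in 0 (append to any length-(n-1) valid string) or in 01 (append to any length-(n-2) valid string), so a(n) = a(n-1) + a(n-2) with a(1)=2, a(2)=3.
Iterating the recurrence: a(1)=2, a(2)=3, a(3)=5, a(4)=8, a(5)=13, a(6)=21, a(7)=34, a(8)=55, a(9)=89, a(10)=144, a(11)=233, a(12)=377, a(13)=610.

Final answer: 610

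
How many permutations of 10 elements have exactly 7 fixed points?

Choose which 7 elements are fixed: C(10,7) = 120.
Derange the remaining 3 using D(j) = (j-1)(D(j-1) + D(j-2)), D(0)=1, D(1)=0: D(2)=1, D(3)=2.
Total: 120 x 2.

Final answer: C(10,7) D(3) = 240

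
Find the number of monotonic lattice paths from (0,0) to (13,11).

Each path has 13 right steps and 11 up steps in some order (24 steps total).
Choose which 11 of the 24 steps are up: C(24,11).

Final answer: C(24,11) = 2496144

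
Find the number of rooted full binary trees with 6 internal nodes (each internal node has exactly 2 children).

The structures are counted by the Catalan number C_n. Here n = 6.
C_n = (2n)!/(n!(n+1)!), so C_{6} = 12!/(6! x 7!) = C(12,6)/7 = 924/7.

Final answer: C_{6} = 132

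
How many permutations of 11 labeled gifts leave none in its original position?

Use the recurrence D(n) = (n-1)(D(n-1) + D(n-2)) with D(0)=1, D(1)=0.
D(2) = 1 x (0 + 1) = 1
D(3) = 2 x (1 + 0) = 2
D(4) = 3 x (2 + 1) = 9
D(5) = 4 x (9 + 2) = 44
D(6) = 5 x (44 + 9) = 265
D(7) = 6 x (265 + 44) = 1854
D(8) = 7 x (1854 + 265) = 14833
D(9) = 8 x (14833 + 1854) = 133496
D(10) = 9 x (133496 + 14833) = 1334961
D(11) = 10 x (D(10) + D(9)) = 10 x (1334961 + 133496)

Final answer: D(11) = 14684570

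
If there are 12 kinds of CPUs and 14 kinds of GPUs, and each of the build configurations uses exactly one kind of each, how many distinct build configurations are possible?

By the multiplication principle: 12 x 14.

Final answer: 168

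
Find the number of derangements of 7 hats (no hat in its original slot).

Use the recurrence D(n) = (n-1)(D(n-1) + D(n-2)) with D(0)=1, D(1)=0.
D(2) = 1 x (0 + 1) = 1
D(3) = 2 x (1 + 0) = 2
D(4) = 3 x (2 + 1) = 9
D(5) = 4 x (9 + 2) = 44
D(6) = 5 x (44 + 9) = 265
D(7) = 6 x (D(6) + D(5)) = 6 x (265 + 44)

Final answer: D(7) = 1854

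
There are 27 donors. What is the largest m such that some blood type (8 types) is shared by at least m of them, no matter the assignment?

There are 8 possible values for blood type (8 types). With 27 donors and 8 categories, by pigeonhole: ceiling(27/8).

Final answer: 4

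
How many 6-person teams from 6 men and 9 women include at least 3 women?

Sum over valid woman counts:
C(9,3)C(6,3) = 1680
C(9,4)C(6,2) = 1890
C(9,5)C(6,1) = 756
C(9,6)C(6,0) = 84
Total: 1680 + 1890 + 756 + 84.

Final answer: 4410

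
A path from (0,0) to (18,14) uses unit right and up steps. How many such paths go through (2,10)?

Paths (0,0)->(2,10): C(12,10) = 66.
Paths (2,10)->(18,14): C(20,4) = 4845.
By multiplication principle: 66 x 4845.

Final answer: 319770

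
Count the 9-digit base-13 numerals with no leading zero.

Leading digit: 12 options (nonzero). Other 8 digit(s): 13 options each.
Total: 12 x 13^8.

Final answer: 9788768652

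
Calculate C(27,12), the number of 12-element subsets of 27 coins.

C(27,12) = 27!/(12! x 15!).

Final answer: \binom{27}{12} = 17383860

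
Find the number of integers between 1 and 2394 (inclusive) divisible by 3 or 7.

Multiples of 3: 798. Multiples of 7: 342. Of both (lcm=21): 114.
By inclusion-exclusion: 798 + 342 - 114.

Final answer: 1026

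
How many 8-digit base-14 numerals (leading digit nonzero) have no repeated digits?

First digit: 13 (nonzero). Second: 13 (not first). Third: 12, etc.
Total: 13 x 13 x 12 x 11 x 10 x 9 x 8 x 7.

Final answer: 112432320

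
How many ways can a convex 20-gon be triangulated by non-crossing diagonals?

This is a standard Catalan-number count: the answer is C_n. Here n = 20 - 2 = 18.
Using C_0 = 1 and C_(k+1) = C_k x 2(2k+1)/(k+2), build up term by term: C_1=1, C_2=2, C_3=5, C_4=14, C_5=42, C_6=132, C_7=429, C_8=1430, C_9=4862, C_10=16796, C_11=58786, C_12=208012, C_13=742900, C_14=2674440, C_15=9694845, C_16=35357670, C_17=129644790, C_18=477638700.

Final answer: C_{18} = 477638700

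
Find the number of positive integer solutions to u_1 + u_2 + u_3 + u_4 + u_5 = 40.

Substitute u'_i = u_i - 1 (so u'_i >= 0). Then sum u'_i = 40 - 5 = 35.
Stars and bars: C(35+5-1, 5-1) = C(39,4).

Final answer: C(39,4) = 82251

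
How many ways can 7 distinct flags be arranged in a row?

The number of ways to arrange 7 distinct objects is 7!.

Final answer: 7! = 5040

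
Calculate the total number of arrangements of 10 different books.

The number of ways to arrange 10 distinct objects is 10!.

Final answer: 10! = 3628800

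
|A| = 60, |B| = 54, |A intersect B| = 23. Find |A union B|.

|A union B| = |A| + |B| - |A intersect B| = 60 + 54 - 23.

Final answer: 91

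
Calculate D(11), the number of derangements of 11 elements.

Use the recurrence D(n) = (n-1)(D(n-1) + D(n-2)) with D(0)=1, D(1)=0.
D(2) = 1 x (0 + 1) = 1
D(3) = 2 x (1 + 0) = 2
D(4) = 3 x (2 + 1) = 9
D(5) = 4 x (9 + 2) = 44
D(6) = 5 x (44 + 9) = 265
D(7) = 6 x (265 + 44) = 1854
D(8) = 7 x (1854 + 265) = 14833
D(9) = 8 x (14833 + 1854) = 133496
D(10) = 9 x (133496 + 14833) = 1334961
D(11) = 10 x (D(10) + D(9)) = 10 x (1334961 + 133496)

Final answer: D(11) = 14684570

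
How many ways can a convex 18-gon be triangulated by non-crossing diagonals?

This is a standard Catalan-number count: the answer is C_n. Here n = 18 - 2 = 16.
Using C_0 = 1 and C_(k+1) = C_k x 2(2k+1)/(k+2), build up term by term: C_1=1, C_2=2, C_3=5, C_4=14, C_5=42, C_6=132, C_7=429, C_8=1430, C_9=4862, C_10=16796, C_11=58786, C_12=208012, C_13=742900, C_14=2674440, C_15=9694845, C_16=35357670.

Final answer: C_{16} = 35357670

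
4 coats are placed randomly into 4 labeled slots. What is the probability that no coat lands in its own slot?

Use the recurrence D(n) = (n-1)(D(n-1) + D(n-2)) with D(0)=1, D(1)=0.
Building up: D(2)=1, D(3)=2, D(4)=9.
Total arrangements: 4! = 24.
Probability = D(4)/4! = 3/8.

Final answer: D(4)/4! = 9/24 = 0.375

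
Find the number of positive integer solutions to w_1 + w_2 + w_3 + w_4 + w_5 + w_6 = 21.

Substitute w'_i = w_i - 1 (so w'_i >= 0). Then sum w'_i = 21 - 6 = 15.
Stars and bars: C(15+6-1, 6-1) = C(20,5).

Final answer: C(20,5) = 15504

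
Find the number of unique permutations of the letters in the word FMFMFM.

Letters (F:3, M:3). Total letters: 6.
Permutations = 6!/(3! x 3!).

Final answer: 20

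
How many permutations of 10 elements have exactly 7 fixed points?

Choose which 7 elements are fixed: C(10,7) = 120.
Derange the remaining 3 using D(j) = (j-1)(D(j-1) + D(j-2)), D(0)=1, D(1)=0: D(2)=1, D(3)=2.
Total: 120 x 2.

Final answer: C(10,7) D(3) = 240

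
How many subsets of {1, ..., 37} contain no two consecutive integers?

Condition on whether n belongs to the subset: if not, any valid subset of {1, ..., n-1} works (a(n-1)); if so, n-1 is excluded and the rest is a valid subset of {1, ..., n-2} (a(n-2)). Hence a(n) = a(n-1) + a(n-2), a(1)=2, a(2)=3.
Building up term by term: a(1)=2, a(2)=3, a(3)=5, a(4)=8, a(5)=13, a(6)=21, a(7)=34, a(8)=55, a(9)=89, a(10)=144, a(11)=233, a(12)=377, a(13)=610, a(14)=987, a(15)=1597, a(16)=2584, a(17)=4181, a(18)=6765, a(19)=10946, a(20)=17711, a(21)=28657, a(22)=46368, a(23)=75025, a(24)=121393, a(25)=196418, a(26)=317811, a(27)=514229, a(28)=832040, a(29)=1346269, a(30)=2178309, a(31)=3524578, a(32)=5702887, a(33)=9227465, a(34)=14930352, a(35)=24157817, a(36)=39088169, a(37)=63245986.

Final answer: 63245986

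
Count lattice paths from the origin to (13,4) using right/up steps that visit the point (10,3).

Paths (0,0)->(10,3): C(13,3) = 286.
Paths (10,3)->(13,4): C(4,1) = 4.
By multiplication principle: 286 x 4.

Final answer: 1144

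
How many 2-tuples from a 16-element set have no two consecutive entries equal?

First character: 16 choices. Each subsequent: 15 choices (must differ from the previous one).
Total: 16 x 15^1.

Final answer: 16 x 15^{1} = 240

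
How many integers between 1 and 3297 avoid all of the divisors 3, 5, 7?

|div by 3|=1099, |div by 5|=659, |div by 7|=471.
|div by 3&5|=219, |div by 3&7|=157, |div by 5&7|=94, |div by all|=31.
By inclusion-exclusion, divisible by at least one: 1099+659+471-219-157-94+31 = 1790.
Not divisible by any: 3297 - 1790.

Final answer: 1507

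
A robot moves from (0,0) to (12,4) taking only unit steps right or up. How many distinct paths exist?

Each path has 12 right steps and 4 up steps in some order (16 steps total).
Choose which 4 of the 16 steps are up: C(16,4).

Final answer: C(16,4) = 1820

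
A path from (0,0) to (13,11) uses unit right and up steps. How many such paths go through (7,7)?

Paths (0,0)->(7,7): C(14,7) = 3432.
Paths (7,7)->(13,11): C(10,4) = 210.
By multiplication principle: 3432 x 210.

Final answer: 720720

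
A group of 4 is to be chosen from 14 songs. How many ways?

C(14,4) = 14!/(4! x (14-4)!).

Final answer: C(14,4) = 1001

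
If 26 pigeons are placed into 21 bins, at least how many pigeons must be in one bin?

By the pigeonhole principle: ceiling(26/21).

Final answer: 2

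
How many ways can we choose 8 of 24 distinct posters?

C(24,8) = 24!/(8! x 16!).

Final answer: \binom{24}{8} = 735471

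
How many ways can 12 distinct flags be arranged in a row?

The number of ways to arrange 12 distinct objects is 12!.

Final answer: 12! = 479001600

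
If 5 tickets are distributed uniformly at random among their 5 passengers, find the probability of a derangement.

Use the recurrence D(n) = (n-1)(D(n-1) + D(n-2)) with D(0)=1, D(1)=0.
Building up: D(2)=1, D(3)=2, D(4)=9, D(5)=44.
Total arrangements: 5! = 120.
Probability = D(5)/5! = 11/30.

Final answer: D(5)/5! = 44/120 = 0.366667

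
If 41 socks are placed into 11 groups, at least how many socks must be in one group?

By the pigeonhole principle: ceiling(41/11).

Final answer: 4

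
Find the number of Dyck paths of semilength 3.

Total monotonic paths to (3,3): C(6,3) = 20.
Paths that cross above y=x (reflection bijection): C(6,4) = 15.
Valid Dyck paths: 20 - 15.
(Check: C(6,3) - C(6,4) = C(6,3)/4, the Catalan number C_{3}.)

Final answer: C_{3} = 5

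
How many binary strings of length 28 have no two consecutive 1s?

A valid string ends in 0 (append to any length-(n-1) valid string) or in 01 (append to any length-(n-2) valid string), so a(n) = a(n-1) + a(n-2) with a(1)=2, a(2)=3.
Building up term by term: a(1)=2, a(2)=3, a(3)=5, a(4)=8, a(5)=13, a(6)=21, a(7)=34, a(8)=55, a(9)=89, a(10)=144, a(11)=233, a(12)=377, a(13)=610, a(14)=987, a(15)=1597, a(16)=2584, a(17)=4181, a(18)=6765, a(19)=10946, a(20)=17711, a(21)=28657, a(22)=46368, a(23)=75025, a(24)=121393, a(25)=196418, a(26)=317811, a(27)=514229, a(28)=832040.

Final answer: 832040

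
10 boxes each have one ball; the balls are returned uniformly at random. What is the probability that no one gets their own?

D(n) = (n-1)(D(n-1) + D(n-2)), D(0)=1, D(1)=0.
Building up: D(2)=1, D(3)=2, D(4)=9, D(5)=44, D(6)=265, D(7)=1854, D(8)=14833, D(9)=133496, D(10)=1334961.
Total arrangements: 10! = 3628800.
Probability = D(10)/10! = 16481/44800.

Final answer: D(10)/10! = 1334961/3628800 = 0.367879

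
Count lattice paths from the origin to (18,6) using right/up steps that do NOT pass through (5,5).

Total paths to (18,6): C(24,6) = 134596.
Paths through (5,5): C(10,5) x C(14,1) = 3528.
Avoiding (5,5): 134596 - 3528.

Final answer: 131068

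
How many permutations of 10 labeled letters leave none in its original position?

Use the recurrence D(n) = (n-1)(D(n-1) + D(n-2)) with D(0)=1, D(1)=0.
D(2) = 1 x (0 + 1) = 1
D(3) = 2 x (1 + 0) = 2
D(4) = 3 x (2 + 1) = 9
D(5) = 4 x (9 + 2) = 44
D(6) = 5 x (44 + 9) = 265
D(7) = 6 x (265 + 44) = 1854
D(8) = 7 x (1854 + 265) = 14833
D(9) = 8 x (14833 + 1854) = 133496
D(10) = 9 x (D(9) + D(8)) = 9 x (133496 + 14833)

Final answer: D(10) = 1334961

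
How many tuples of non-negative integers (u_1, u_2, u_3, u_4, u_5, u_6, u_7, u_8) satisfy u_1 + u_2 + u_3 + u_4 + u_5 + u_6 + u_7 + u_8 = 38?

Stars and bars with 38 stars and 7 bars:
C(38+8-1, 8-1) = C(45,7).

Final answer: C(45,7) = 45379620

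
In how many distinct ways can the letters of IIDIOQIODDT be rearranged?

Letters (D:3, I:4, O:2, Q:1, T:1). Total letters: 11.
Permutations = 11!/(4! x 3! x 2!).

Final answer: 138600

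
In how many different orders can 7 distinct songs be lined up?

The number of ways to arrange 7 distinct objects is 7!.

Final answer: 7! = 5040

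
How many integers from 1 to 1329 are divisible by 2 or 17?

Multiples of 2: 664. Multiples of 17: 78. Of both (lcm=34): 39.
By inclusion-exclusion: 664 + 78 - 39.

Final answer: 703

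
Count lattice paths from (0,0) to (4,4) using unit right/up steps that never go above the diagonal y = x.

Total monotonic paths to (4,4): C(8,4) = 70.
Reflecting each bad path at its first crossing gives a bijection with paths to (3,5): C(8,5) = 56.
Valid Dyck paths: 70 - 56.
(This is the Catalan number C_{4}.)

Final answer: C_{4} = 14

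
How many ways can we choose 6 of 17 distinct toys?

C(17,6) = 17!/(6! x 11!).

Final answer: \binom{17}{6} = 12376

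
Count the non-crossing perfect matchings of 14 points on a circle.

This is counted by the nth Catalan number C_n. Here n = 14/2 = 7.
Using C_0 = 1 and C_(k+1) = C_k x 2(2k+1)/(k+2), build up term by term: C_1=1, C_2=2, C_3=5, C_4=14, C_5=42, C_6=132, C_7=429.

Final answer: C_{7} = 429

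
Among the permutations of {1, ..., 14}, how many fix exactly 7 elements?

Choose which 7 elements are fixed: C(14,7) = 3432.
Derange the remaining 7 using D(j) = (j-1)(D(j-1) + D(j-2)), D(0)=1, D(1)=0: D(2)=1, D(3)=2, D(4)=9, D(5)=44, D(6)=265, D(7)=1854.
Total: 3432 x 1854.

Final answer: C(14,7) D(7) = 6362928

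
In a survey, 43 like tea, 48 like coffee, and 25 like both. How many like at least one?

|A union B| = |A| + |B| - |A intersect B| = 43 + 48 - 25.

Final answer: 66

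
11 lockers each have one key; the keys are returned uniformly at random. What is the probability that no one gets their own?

Derangements satisfy D(n) = (n-1)(D(n-1) + D(n-2)), starting from D(0)=1, D(1)=0.
Building up: D(2)=1, D(3)=2, D(4)=9, D(5)=44, D(6)=265, D(7)=1854, D(8)=14833, D(9)=133496, D(10)=1334961, D(11)=14684570.
Total arrangements: 11! = 39916800.
Probability = D(11)/11! = 1468457/3991680.

Final answer: D(11)/11! = 14684570/39916800 = 0.367879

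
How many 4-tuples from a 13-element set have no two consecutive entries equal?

First character: 13 choices. Each subsequent: 12 choices (must differ from the previous one).
Total: 13 x 12^3.

Final answer: 13 x 12^{3} = 22464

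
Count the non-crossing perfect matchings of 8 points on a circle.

This is counted by the nth Catalan number C_n. Here n = 8/2 = 4.
C_n = C(2n,n) - C(2n,n+1), so C_{4} = C(8,4) - C(8,5) = 70 - 56.

Final answer: C_{4} = 14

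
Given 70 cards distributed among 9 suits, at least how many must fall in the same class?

By pigeonhole with 70 objects and 9 categories: ceiling(70/9).

Final answer: 8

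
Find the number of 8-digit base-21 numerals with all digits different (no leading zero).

The leading digit has 20 choices (anything but zero); the next has 20 (anything but the first), then 19, and so on, one fewer each time.
Total: 20 x 20 x 19 x 18 x 17 x 16 x 15 x 14.

Final answer: 7814016000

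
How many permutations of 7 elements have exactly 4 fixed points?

Choose which 4 elements are fixed: C(7,4) = 35.
Derange the remaining 3 using D(j) = (j-1)(D(j-1) + D(j-2)), D(0)=1, D(1)=0: D(2)=1, D(3)=2.
Total: 35 x 2.

Final answer: C(7,4) D(3) = 70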